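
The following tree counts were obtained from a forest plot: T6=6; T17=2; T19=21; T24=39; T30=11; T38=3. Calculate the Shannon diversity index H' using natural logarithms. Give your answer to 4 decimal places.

1.3747

Total N = 6+2+21+39+11+3 = 82, so the proportions are 0.073171, 0.02439, 0.256098, 0.47561, 0.134146, 0.036585 (working shown to 6 dp, full precision carried).
Each pᵢ ln pᵢ term: 0.073171×(-2.614960)=-0.191339, 0.02439×(-3.713572)=-0.090575, 0.256098×(-1.362197)=-0.348855, 0.47561×(-0.743158)=-0.353453, 0.134146×(-2.008824)=-0.269476, 0.036585×(-3.308107)=-0.121028.
Sum = -1.374726, so H' = 1.3747.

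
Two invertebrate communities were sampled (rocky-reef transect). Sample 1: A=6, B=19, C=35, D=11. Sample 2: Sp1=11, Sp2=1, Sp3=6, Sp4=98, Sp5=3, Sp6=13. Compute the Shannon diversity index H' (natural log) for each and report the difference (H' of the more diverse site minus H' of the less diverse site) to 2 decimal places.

0.28

Sample 1: N=71, proportions 0.0845, 0.2676, 0.493, 0.1549, giving H' = 1.1992 (working shown to 4 dp, full precision carried).
Sample 2: N=132, proportions 0.0833, 0.0076, 0.0455, 0.7424, 0.0227, 0.0985, giving H' = 0.9200.
Difference = |1.1992 − 0.9200| = 0.2792, i.e. 0.28 to 2 decimal places.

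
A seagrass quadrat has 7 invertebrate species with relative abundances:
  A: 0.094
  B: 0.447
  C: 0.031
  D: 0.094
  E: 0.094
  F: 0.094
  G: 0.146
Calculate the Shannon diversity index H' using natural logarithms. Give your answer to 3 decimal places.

1.638

Each pᵢ ln pᵢ term (working shown to 5 dp, full precision carried): 0.094×(-2.36446)=-0.22226, 0.447×(-0.80520)=-0.35992, 0.031×(-3.47377)=-0.10769, 0.094×(-2.36446)=-0.22226, 0.094×(-2.36446)=-0.22226, 0.094×(-2.36446)=-0.22226, 0.146×(-1.92415)=-0.28093.
Sum = -1.63757, so H' = 1.638.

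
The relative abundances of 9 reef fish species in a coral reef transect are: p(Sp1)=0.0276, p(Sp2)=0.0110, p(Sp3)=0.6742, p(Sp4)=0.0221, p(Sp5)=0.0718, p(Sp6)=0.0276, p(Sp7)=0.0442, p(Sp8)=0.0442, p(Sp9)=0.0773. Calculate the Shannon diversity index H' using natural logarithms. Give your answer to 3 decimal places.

Each pᵢ ln pᵢ term (working shown to 5 dp, full precision carried): 0.0276×(-3.58994)=-0.09908, 0.011×(-4.50986)=-0.04961, 0.6742×(-0.39423)=-0.26579, 0.0221×(-3.81218)=-0.08425, 0.0718×(-2.63387)=-0.18911, 0.0276×(-3.58994)=-0.09908, 0.0442×(-3.11903)=-0.13786, 0.0442×(-3.11903)=-0.13786, 0.0773×(-2.56006)=-0.19789.
Sum = -1.26054, so H' = 1.261.

1.261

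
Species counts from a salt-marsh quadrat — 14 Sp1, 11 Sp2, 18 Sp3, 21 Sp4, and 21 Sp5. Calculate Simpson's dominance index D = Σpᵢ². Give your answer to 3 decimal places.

Total N = 14+11+18+21+21 = 85, so the proportions are 0.16471, 0.12941, 0.21176, 0.24706, 0.24706 (working shown to 5 dp, full precision carried).
D = 0.16471² + 0.12941² + 0.21176² + 0.24706² + 0.24706² = 0.02713 + 0.01675 + 0.04484 + 0.06104 + 0.06104 = 0.21080.
To 3 decimal places, D = 0.211.

0.211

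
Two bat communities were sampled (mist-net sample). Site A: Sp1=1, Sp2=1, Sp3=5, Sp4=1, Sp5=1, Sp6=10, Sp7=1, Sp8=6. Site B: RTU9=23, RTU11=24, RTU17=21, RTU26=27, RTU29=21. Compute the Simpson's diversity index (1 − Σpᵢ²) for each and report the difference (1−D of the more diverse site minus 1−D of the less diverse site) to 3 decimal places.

Site A: N=26, proportions 0.03846, 0.03846, 0.19231, 0.03846, 0.03846, 0.38462, 0.03846, 0.23077, giving 1−D = 0.75444 (working shown to 5 dp, full precision carried).
Site B: N=116, proportions 0.19828, 0.2069, 0.18103, 0.23276, 0.18103, giving 1−D = 0.79816.
Difference = |0.75444 − 0.79816| = 0.04372, i.e. 0.044 to 3 decimal places.

0.044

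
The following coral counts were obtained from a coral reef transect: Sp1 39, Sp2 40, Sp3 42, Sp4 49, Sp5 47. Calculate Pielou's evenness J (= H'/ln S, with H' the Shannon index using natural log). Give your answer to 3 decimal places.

0.997

Total N = 39+40+42+49+47 = 217, so the proportions are 0.17972, 0.18433, 0.19355, 0.22581, 0.21659 (working shown to 5 dp, full precision carried).
H' = −Σ pᵢ ln pᵢ = −((-0.30847) + (-0.31171) + (-0.31785) + (-0.33602) + (-0.33133)) = 1.60537.
With S = 5 species, ln S = 1.60944, so J = 1.60537/1.60944 = 0.99747, i.e. 0.997 to 3 decimal places.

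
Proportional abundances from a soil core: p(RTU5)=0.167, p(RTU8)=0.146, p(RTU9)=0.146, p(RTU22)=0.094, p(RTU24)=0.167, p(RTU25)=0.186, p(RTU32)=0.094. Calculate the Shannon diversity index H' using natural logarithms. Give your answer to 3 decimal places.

Each pᵢ ln pᵢ term (working shown to 5 dp, full precision carried): 0.167×(-1.78976)=-0.29889, 0.146×(-1.92415)=-0.28093, 0.146×(-1.92415)=-0.28093, 0.094×(-2.36446)=-0.22226, 0.167×(-1.78976)=-0.29889, 0.186×(-1.68201)=-0.31285, 0.094×(-2.36446)=-0.22226.
Sum = -1.91700, so H' = 1.917.

1.917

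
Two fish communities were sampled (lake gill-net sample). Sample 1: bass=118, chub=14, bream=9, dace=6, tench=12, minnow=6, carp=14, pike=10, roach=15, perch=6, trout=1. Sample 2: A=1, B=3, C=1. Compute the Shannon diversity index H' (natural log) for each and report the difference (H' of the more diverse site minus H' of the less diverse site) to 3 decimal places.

Sample 1: N=211, proportions 0.55924, 0.06635, 0.04265, 0.02844, 0.05687, 0.02844, 0.06635, 0.04739, 0.07109, 0.02844, 0.00474, giving H' = 1.64415 (working shown to 5 dp, full precision carried).
Sample 2: N=5, proportions 0.2, 0.6, 0.2, giving H' = 0.95027.
Difference = |1.64415 − 0.95027| = 0.69388, i.e. 0.694 to 3 decimal places.

0.694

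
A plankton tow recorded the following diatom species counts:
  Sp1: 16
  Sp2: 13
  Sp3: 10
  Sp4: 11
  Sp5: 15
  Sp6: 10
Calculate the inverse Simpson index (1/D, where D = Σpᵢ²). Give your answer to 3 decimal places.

5.793

Total N = 16+13+10+11+15+10 = 75, so the proportions are 0.2133333, 0.1733333, 0.1333333, 0.1466667, 0.2, 0.1333333 (working shown to 7 dp, full precision carried).
D = 0.2133333² + 0.1733333² + 0.1333333² + 0.1466667² + 0.2² + 0.1333333² = 0.0455111 + 0.0300444 + 0.0177778 + 0.0215111 + 0.0400000 + 0.0177778 = 0.1726222.
So 1/D = 5.79300, i.e. 5.793 to 3 decimal places.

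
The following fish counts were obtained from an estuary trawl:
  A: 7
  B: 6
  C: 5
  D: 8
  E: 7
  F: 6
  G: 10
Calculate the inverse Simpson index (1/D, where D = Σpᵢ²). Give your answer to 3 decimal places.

6.688

Total N = 7+6+5+8+7+6+10 = 49, so the proportions are 0.1428571, 0.122449, 0.1020408, 0.1632653, 0.1428571, 0.122449, 0.2040816 (working shown to 7 dp, full precision carried).
D = 0.1428571² + 0.122449² + 0.1020408² + 0.1632653² + 0.1428571² + 0.122449² + 0.2040816² = 0.0204082 + 0.0149938 + 0.0104123 + 0.0266556 + 0.0204082 + 0.0149938 + 0.0416493 = 0.1495210.
So 1/D = 6.68802, i.e. 6.688 to 3 decimal places.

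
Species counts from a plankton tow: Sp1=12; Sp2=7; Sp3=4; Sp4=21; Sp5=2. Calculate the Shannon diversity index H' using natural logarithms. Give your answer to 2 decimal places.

1.34

Total N = 12+7+4+21+2 = 46, so the proportions are 0.2609, 0.1522, 0.087, 0.4565, 0.0435 (working shown to 4 dp, full precision carried).
Each pᵢ ln pᵢ term: 0.2609×(-1.3437)=-0.3505, 0.1522×(-1.8827)=-0.2865, 0.087×(-2.4423)=-0.2124, 0.4565×(-0.7841)=-0.3580, 0.0435×(-3.1355)=-0.1363.
Sum = -1.3437, so H' = 1.34.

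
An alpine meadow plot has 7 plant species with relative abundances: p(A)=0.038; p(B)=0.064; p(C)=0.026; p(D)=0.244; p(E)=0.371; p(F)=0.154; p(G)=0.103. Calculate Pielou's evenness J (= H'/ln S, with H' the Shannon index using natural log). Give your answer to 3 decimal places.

0.837

H' = −Σ pᵢ ln pᵢ = −((-0.12427) + (-0.17593) + (-0.09489) + (-0.34418) + (-0.36787) + (-0.28810) + (-0.23412)) = 1.62936 (working shown to 5 dp, full precision carried).
With S = 7 species, ln S = 1.94591, so J = 1.62936/1.94591 = 0.83733, i.e. 0.837 to 3 decimal places.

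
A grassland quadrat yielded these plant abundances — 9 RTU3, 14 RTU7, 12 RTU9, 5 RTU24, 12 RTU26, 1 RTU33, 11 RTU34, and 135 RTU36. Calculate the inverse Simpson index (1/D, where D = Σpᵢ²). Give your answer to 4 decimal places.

2.0912

Total N = 9+14+12+5+12+1+11+135 = 199, so the proportions are 0.0452261, 0.0703518, 0.0603015, 0.0251256, 0.0603015, 0.0050251, 0.0552764, 0.678392 (working shown to 7 dp, full precision carried).
D = 0.0452261² + 0.0703518² + 0.0603015² + 0.0251256² + 0.0603015² + 0.0050251² + 0.0552764² + 0.678392² = 0.0020454 + 0.0049494 + 0.0036363 + 0.0006313 + 0.0036363 + 0.0000253 + 0.0030555 + 0.4602157 = 0.4781950.
So 1/D = 2.091197, i.e. 2.0912 to 4 decimal places.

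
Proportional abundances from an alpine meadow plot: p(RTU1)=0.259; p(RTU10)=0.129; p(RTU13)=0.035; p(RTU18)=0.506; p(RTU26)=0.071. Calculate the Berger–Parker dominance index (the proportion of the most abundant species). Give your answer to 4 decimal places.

The largest proportion is 0.506, i.e. d = 0.5060 to 4 decimal places.

0.5060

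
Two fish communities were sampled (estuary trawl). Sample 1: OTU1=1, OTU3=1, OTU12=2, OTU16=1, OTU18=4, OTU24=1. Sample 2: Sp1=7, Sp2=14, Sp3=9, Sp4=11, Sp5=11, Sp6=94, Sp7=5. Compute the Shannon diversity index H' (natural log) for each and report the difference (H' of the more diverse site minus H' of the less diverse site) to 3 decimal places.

0.289

Sample 1: N=10, proportions 0.1, 0.1, 0.2, 0.1, 0.4, 0.1, giving H' = 1.60944 (working shown to 5 dp, full precision carried).
Sample 2: N=151, proportions 0.04636, 0.09272, 0.0596, 0.07285, 0.07285, 0.62252, 0.03311, giving H' = 1.32050.
Difference = |1.60944 − 1.32050| = 0.28894, i.e. 0.289 to 3 decimal places.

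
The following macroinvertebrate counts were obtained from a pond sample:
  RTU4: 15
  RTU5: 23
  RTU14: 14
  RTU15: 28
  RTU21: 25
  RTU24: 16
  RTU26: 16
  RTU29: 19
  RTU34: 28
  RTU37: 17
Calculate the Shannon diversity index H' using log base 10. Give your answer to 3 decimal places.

Total N = 15+23+14+28+25+16+16+19+28+17 = 201, so the proportions are 0.07463, 0.11443, 0.06965, 0.1393, 0.12438, 0.0796, 0.0796, 0.09453, 0.1393, 0.08458 (working shown to 5 dp, full precision carried).
Each pᵢ log₁₀ pᵢ term: 0.07463×(-1.12710)=-0.08411, 0.11443×(-0.94147)=-0.10773, 0.06965×(-1.15707)=-0.08059, 0.1393×(-0.85604)=-0.11925, 0.12438×(-0.90526)=-0.11259, 0.0796×(-1.09908)=-0.08749, 0.0796×(-1.09908)=-0.08749, 0.09453×(-1.02444)=-0.09684, 0.1393×(-0.85604)=-0.11925, 0.08458×(-1.07275)=-0.09073.
Sum = -0.98607, so H' = 0.986.

0.986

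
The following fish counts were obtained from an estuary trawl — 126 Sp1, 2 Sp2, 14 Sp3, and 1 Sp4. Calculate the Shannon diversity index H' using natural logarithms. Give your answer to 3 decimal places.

Total N = 126+2+14+1 = 143, so the proportions are 0.88112, 0.01399, 0.0979, 0.00699 (working shown to 5 dp, full precision carried).
Each pᵢ ln pᵢ term: 0.88112×(-0.12656)=-0.11152, 0.01399×(-4.26970)=-0.05972, 0.0979×(-2.32379)=-0.22750, 0.00699×(-4.96284)=-0.03471.
Sum = -0.43344, so H' = 0.433.

0.433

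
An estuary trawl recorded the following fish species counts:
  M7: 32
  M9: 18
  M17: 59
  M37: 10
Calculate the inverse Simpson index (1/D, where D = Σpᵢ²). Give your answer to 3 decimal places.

2.873

Total N = 32+18+59+10 = 119, so the proportions are 0.268908, 0.151261, 0.495798, 0.084034 (working shown to 6 dp, full precision carried).
D = 0.268908² + 0.151261² + 0.495798² + 0.084034² = 0.072311 + 0.022880 + 0.245816 + 0.007062 = 0.348069.
So 1/D = 2.87300, i.e. 2.873 to 3 decimal places.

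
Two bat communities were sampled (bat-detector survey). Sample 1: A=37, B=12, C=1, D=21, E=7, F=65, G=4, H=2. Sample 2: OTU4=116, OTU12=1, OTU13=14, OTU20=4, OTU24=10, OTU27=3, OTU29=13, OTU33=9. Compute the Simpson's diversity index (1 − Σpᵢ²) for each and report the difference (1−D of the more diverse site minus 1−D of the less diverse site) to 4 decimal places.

Sample 1: N=149, proportions 0.248322, 0.080537, 0.006711, 0.14094, 0.04698, 0.436242, 0.026846, 0.013423, giving 1−D = 0.718526 (working shown to 6 dp, full precision carried).
Sample 2: N=170, proportions 0.682353, 0.005882, 0.082353, 0.023529, 0.058824, 0.017647, 0.076471, 0.052941, giving 1−D = 0.514602.
Difference = |0.718526 − 0.514602| = 0.203924, i.e. 0.2039 to 4 decimal places.

0.2039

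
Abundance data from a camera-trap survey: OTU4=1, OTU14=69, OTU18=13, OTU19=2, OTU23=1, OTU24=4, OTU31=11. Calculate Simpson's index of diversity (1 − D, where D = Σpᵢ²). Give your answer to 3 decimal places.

Total N = 1+69+13+2+1+4+11 = 101, so the proportions are 0.0099, 0.68317, 0.12871, 0.0198, 0.0099, 0.0396, 0.10891 (working shown to 5 dp, full precision carried).
D = 0.0099² + 0.68317² + 0.12871² + 0.0198² + 0.0099² + 0.0396² + 0.10891² = 0.00010 + 0.46672 + 0.01657 + 0.00039 + 0.00010 + 0.00157 + 0.01186 = 0.49730.
So 1 − D = 0.50270, i.e. 0.503 to 3 decimal places.

0.503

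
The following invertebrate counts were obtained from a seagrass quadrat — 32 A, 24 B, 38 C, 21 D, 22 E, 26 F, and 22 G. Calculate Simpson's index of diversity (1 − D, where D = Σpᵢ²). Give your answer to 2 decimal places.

0.85

Total N = 32+24+38+21+22+26+22 = 185, so the proportions are 0.173, 0.1297, 0.2054, 0.1135, 0.1189, 0.1405, 0.1189 (working shown to 4 dp, full precision carried).
D = 0.173² + 0.1297² + 0.2054² + 0.1135² + 0.1189² + 0.1405² + 0.1189² = 0.0299 + 0.0168 + 0.0422 + 0.0129 + 0.0141 + 0.0198 + 0.0141 = 0.1499.
So 1 − D = 0.8501, i.e. 0.85 to 2 decimal places.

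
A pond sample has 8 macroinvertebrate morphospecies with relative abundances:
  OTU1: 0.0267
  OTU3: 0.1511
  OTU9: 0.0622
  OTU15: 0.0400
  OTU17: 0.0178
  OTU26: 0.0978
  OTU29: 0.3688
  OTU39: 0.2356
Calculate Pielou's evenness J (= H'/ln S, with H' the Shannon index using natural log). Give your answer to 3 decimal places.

0.813

H' = −Σ pᵢ ln pᵢ = −((-0.09674) + (-0.28555) + (-0.17275) + (-0.12876) + (-0.07171) + (-0.22737) + (-0.36788) + (-0.34059)) = 1.69134 (working shown to 5 dp, full precision carried).
With S = 8 species, ln S = 2.07944, so J = 1.69134/2.07944 = 0.81336, i.e. 0.813 to 3 decimal places.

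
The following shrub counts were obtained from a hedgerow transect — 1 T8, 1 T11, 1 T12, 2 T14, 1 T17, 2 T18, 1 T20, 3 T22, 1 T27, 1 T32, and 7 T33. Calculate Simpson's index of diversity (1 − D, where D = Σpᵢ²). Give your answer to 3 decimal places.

Total N = 1+1+1+2+1+2+1+3+1+1+7 = 21, so the proportions are 0.04762, 0.04762, 0.04762, 0.09524, 0.04762, 0.09524, 0.04762, 0.14286, 0.04762, 0.04762, 0.33333 (working shown to 5 dp, full precision carried).
D = 0.04762² + 0.04762² + 0.04762² + 0.09524² + 0.04762² + 0.09524² + 0.04762² + 0.14286² + 0.04762² + 0.04762² + 0.33333² = 0.00227 + 0.00227 + 0.00227 + 0.00907 + 0.00227 + 0.00907 + 0.00227 + 0.02041 + 0.00227 + 0.00227 + 0.11111 = 0.16553.
So 1 − D = 0.83447, i.e. 0.834 to 3 decimal places.

0.834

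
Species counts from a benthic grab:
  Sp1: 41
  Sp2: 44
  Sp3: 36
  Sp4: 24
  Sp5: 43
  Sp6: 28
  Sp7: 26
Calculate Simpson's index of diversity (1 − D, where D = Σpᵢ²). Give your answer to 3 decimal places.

Total N = 41+44+36+24+43+28+26 = 242, so the proportions are 0.16942, 0.18182, 0.14876, 0.09917, 0.17769, 0.1157, 0.10744 (working shown to 5 dp, full precision carried).
D = 0.16942² + 0.18182² + 0.14876² + 0.09917² + 0.17769² + 0.1157² + 0.10744² = 0.02870 + 0.03306 + 0.02213 + 0.00984 + 0.03157 + 0.01339 + 0.01154 = 0.15023.
So 1 − D = 0.84977, i.e. 0.850 to 3 decimal places.

0.850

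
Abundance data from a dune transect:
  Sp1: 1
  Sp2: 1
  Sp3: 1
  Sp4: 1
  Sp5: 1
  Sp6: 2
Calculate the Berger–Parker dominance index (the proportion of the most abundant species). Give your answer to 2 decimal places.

Total N = 1+1+1+1+1+2 = 7, so the proportions are 0.1429, 0.1429, 0.1429, 0.1429, 0.1429, 0.2857 (working shown to 4 dp, full precision carried).
The largest proportion is 0.2857, i.e. d = 0.29 to 2 decimal places.

0.29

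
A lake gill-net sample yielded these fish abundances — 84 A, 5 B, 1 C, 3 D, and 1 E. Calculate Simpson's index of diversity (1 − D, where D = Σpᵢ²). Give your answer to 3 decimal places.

Total N = 84+5+1+3+1 = 94, so the proportions are 0.89362, 0.05319, 0.01064, 0.03191, 0.01064 (working shown to 5 dp, full precision carried).
D = 0.89362² + 0.05319² + 0.01064² + 0.03191² + 0.01064² = 0.79855 + 0.00283 + 0.00011 + 0.00102 + 0.00011 = 0.80263.
So 1 − D = 0.19737, i.e. 0.197 to 3 decimal places.

0.197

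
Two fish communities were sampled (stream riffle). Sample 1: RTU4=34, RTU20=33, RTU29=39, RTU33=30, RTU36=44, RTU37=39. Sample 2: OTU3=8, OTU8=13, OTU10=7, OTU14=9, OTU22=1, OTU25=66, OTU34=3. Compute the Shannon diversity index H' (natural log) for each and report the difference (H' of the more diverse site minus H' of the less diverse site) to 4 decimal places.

Sample 1: N=219, proportions 0.155251, 0.150685, 0.178082, 0.136986, 0.200913, 0.178082, giving H' = 1.783688 (working shown to 6 dp, full precision carried).
Sample 2: N=107, proportions 0.074766, 0.121495, 0.065421, 0.084112, 0.009346, 0.616822, 0.028037, giving H' = 1.278536.
Difference = |1.783688 − 1.278536| = 0.505152, i.e. 0.5052 to 4 decimal places.

0.5052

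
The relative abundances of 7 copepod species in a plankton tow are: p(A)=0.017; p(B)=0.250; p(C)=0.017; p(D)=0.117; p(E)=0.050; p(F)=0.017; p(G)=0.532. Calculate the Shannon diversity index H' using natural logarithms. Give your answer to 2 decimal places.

Each pᵢ ln pᵢ term (working shown to 4 dp, full precision carried): 0.017×(-4.0745)=-0.0693, 0.25×(-1.3863)=-0.3466, 0.017×(-4.0745)=-0.0693, 0.117×(-2.1456)=-0.2510, 0.05×(-2.9957)=-0.1498, 0.017×(-4.0745)=-0.0693, 0.532×(-0.6311)=-0.3358.
Sum = -1.2909, so H' = 1.29.

1.29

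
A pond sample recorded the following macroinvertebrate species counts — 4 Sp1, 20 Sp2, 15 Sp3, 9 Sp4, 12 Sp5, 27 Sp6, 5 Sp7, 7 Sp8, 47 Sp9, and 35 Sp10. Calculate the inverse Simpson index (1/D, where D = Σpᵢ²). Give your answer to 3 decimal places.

6.420

Total N = 4+20+15+9+12+27+5+7+47+35 = 181, so the proportions are 0.0220994, 0.1104972, 0.0828729, 0.0497238, 0.0662983, 0.1491713, 0.0276243, 0.038674, 0.2596685, 0.1933702 (working shown to 7 dp, full precision carried).
D = 0.0220994² + 0.1104972² + 0.0828729² + 0.0497238² + 0.0662983² + 0.1491713² + 0.0276243² + 0.038674² + 0.2596685² + 0.1933702² = 0.0004884 + 0.0122096 + 0.0068679 + 0.0024725 + 0.0043955 + 0.0222521 + 0.0007631 + 0.0014957 + 0.0674277 + 0.0373920 = 0.1557645.
So 1/D = 6.41995, i.e. 6.420 to 3 decimal places.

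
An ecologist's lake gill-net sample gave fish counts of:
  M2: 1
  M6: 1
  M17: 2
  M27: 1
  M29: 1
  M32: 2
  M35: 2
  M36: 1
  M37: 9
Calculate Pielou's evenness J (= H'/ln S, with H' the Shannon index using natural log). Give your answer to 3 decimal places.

Total N = 1+1+2+1+1+2+2+1+9 = 20, so the proportions are 0.05, 0.05, 0.1, 0.05, 0.05, 0.1, 0.1, 0.05, 0.45 (working shown to 5 dp, full precision carried).
H' = −Σ pᵢ ln pᵢ = −((-0.14979) + (-0.14979) + (-0.23026) + (-0.14979) + (-0.14979) + (-0.23026) + (-0.23026) + (-0.14979) + (-0.35933)) = 1.79904.
With S = 9 species, ln S = 2.19722, so J = 1.79904/2.19722 = 0.81878, i.e. 0.819 to 3 decimal places.

0.819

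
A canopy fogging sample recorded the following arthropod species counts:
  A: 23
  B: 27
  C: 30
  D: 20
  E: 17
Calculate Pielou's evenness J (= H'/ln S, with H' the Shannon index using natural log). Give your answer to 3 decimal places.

Total N = 23+27+30+20+17 = 117, so the proportions are 0.19658, 0.23077, 0.25641, 0.17094, 0.1453 (working shown to 5 dp, full precision carried).
H' = −Σ pᵢ ln pᵢ = −((-0.31977) + (-0.33839) + (-0.34897) + (-0.30196) + (-0.28028)) = 1.58936.
With S = 5 species, ln S = 1.60944, so J = 1.58936/1.60944 = 0.98753, i.e. 0.988 to 3 decimal places.

0.988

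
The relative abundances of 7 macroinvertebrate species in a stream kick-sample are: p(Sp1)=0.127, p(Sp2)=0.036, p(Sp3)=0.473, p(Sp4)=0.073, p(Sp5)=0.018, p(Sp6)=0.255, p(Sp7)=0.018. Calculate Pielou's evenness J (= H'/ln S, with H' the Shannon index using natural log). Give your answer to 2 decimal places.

H' = −Σ pᵢ ln pᵢ = −((-0.2621) + (-0.1197) + (-0.3541) + (-0.1911) + (-0.0723) + (-0.3485) + (-0.0723)) = 1.4200 (working shown to 4 dp, full precision carried).
With S = 7 species, ln S = 1.9459, so J = 1.4200/1.9459 = 0.7297, i.e. 0.73 to 2 decimal places.

0.73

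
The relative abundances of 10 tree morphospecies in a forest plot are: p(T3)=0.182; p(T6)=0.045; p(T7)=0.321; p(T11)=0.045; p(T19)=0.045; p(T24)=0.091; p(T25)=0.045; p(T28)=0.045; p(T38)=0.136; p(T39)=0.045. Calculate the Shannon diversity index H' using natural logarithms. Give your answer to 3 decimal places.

Each pᵢ ln pᵢ term (working shown to 5 dp, full precision carried): 0.182×(-1.70375)=-0.31008, 0.045×(-3.10109)=-0.13955, 0.321×(-1.13631)=-0.36476, 0.045×(-3.10109)=-0.13955, 0.045×(-3.10109)=-0.13955, 0.091×(-2.39690)=-0.21812, 0.045×(-3.10109)=-0.13955, 0.045×(-3.10109)=-0.13955, 0.136×(-1.99510)=-0.27133, 0.045×(-3.10109)=-0.13955.
Sum = -2.00159, so H' = 2.002.

2.002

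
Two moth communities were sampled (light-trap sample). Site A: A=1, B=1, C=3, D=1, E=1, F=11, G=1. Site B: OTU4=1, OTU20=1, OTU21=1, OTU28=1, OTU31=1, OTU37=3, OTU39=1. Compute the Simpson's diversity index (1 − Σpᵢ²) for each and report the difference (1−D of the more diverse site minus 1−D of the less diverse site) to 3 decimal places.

Site A: N=19, proportions 0.052632, 0.052632, 0.157895, 0.052632, 0.052632, 0.578947, 0.052632, giving 1−D = 0.626039 (working shown to 6 dp, full precision carried).
Site B: N=9, proportions 0.111111, 0.111111, 0.111111, 0.111111, 0.111111, 0.333333, 0.111111, giving 1−D = 0.814815.
Difference = |0.626039 − 0.814815| = 0.188776, i.e. 0.189 to 3 decimal places.

0.189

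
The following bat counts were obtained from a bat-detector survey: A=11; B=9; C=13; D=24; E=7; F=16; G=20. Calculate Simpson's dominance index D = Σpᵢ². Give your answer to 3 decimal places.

0.165

Total N = 11+9+13+24+7+16+20 = 100, so the proportions are 0.11, 0.09, 0.13, 0.24, 0.07, 0.16, 0.2 (working shown to 5 dp, full precision carried).
D = 0.11² + 0.09² + 0.13² + 0.24² + 0.07² + 0.16² + 0.2² = 0.01210 + 0.00810 + 0.01690 + 0.05760 + 0.00490 + 0.02560 + 0.04000 = 0.16520.
To 3 decimal places, D = 0.165.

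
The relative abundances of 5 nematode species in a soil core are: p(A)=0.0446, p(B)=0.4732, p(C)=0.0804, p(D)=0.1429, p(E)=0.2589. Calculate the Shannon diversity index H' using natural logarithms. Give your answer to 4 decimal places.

Each pᵢ ln pᵢ term (working shown to 6 dp, full precision carried): 0.0446×(-3.110021)=-0.138707, 0.4732×(-0.748237)=-0.354066, 0.0804×(-2.520741)=-0.202668, 0.1429×(-1.945610)=-0.278028, 0.2589×(-1.351313)=-0.349855.
Sum = -1.323323, so H' = 1.3233.

1.3233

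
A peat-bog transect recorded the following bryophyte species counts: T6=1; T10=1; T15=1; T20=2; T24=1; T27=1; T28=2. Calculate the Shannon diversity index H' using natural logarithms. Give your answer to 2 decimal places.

Total N = 1+1+1+2+1+1+2 = 9, so the proportions are 0.1111, 0.1111, 0.1111, 0.2222, 0.1111, 0.1111, 0.2222 (working shown to 4 dp, full precision carried).
Each pᵢ ln pᵢ term: 0.1111×(-2.1972)=-0.2441, 0.1111×(-2.1972)=-0.2441, 0.1111×(-2.1972)=-0.2441, 0.2222×(-1.5041)=-0.3342, 0.1111×(-2.1972)=-0.2441, 0.1111×(-2.1972)=-0.2441, 0.2222×(-1.5041)=-0.3342.
Sum = -1.8892, so H' = 1.89.

1.89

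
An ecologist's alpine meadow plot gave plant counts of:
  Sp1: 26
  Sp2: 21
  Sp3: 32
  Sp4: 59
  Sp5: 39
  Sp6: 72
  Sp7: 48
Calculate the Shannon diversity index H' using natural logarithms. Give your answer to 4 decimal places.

Total N = 26+21+32+59+39+72+48 = 297, so the proportions are 0.087542, 0.070707, 0.107744, 0.198653, 0.131313, 0.242424, 0.161616 (working shown to 6 dp, full precision carried).
Each pᵢ ln pᵢ term: 0.087542×(-2.435636)=-0.213221, 0.070707×(-2.649210)=-0.187318, 0.107744×(-2.227996)=-0.240053, 0.198653×(-1.616195)=-0.321062, 0.131313×(-2.030170)=-0.266588, 0.242424×(-1.417066)=-0.343531, 0.161616×(-1.822531)=-0.294550.
Sum = -1.866324, so H' = 1.8663.

1.8663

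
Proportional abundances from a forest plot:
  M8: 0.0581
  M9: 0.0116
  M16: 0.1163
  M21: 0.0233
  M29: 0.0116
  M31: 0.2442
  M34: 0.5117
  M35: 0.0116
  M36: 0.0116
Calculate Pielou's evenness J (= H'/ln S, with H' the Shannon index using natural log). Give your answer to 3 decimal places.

H' = −Σ pᵢ ln pᵢ = −((-0.16533) + (-0.05170) + (-0.25023) + (-0.08759) + (-0.05170) + (-0.34427) + (-0.34285) + (-0.05170) + (-0.05170)) = 1.39706 (working shown to 5 dp, full precision carried).
With S = 9 species, ln S = 2.19722, so J = 1.39706/2.19722 = 0.63583, i.e. 0.636 to 3 decimal places.

0.636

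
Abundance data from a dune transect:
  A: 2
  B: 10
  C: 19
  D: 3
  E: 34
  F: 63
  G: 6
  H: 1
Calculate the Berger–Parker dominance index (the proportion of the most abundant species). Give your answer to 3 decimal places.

Total N = 2+10+19+3+34+63+6+1 = 138, so the proportions are 0.01449, 0.07246, 0.13768, 0.02174, 0.24638, 0.45652, 0.04348, 0.00725 (working shown to 5 dp, full precision carried).
The largest proportion is 0.45652, i.e. d = 0.457 to 3 decimal places.

0.457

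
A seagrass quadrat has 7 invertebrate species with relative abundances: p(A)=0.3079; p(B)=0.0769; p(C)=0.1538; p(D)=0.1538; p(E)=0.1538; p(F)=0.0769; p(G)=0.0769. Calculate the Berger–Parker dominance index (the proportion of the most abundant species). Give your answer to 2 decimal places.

The largest proportion is 0.3079, i.e. d = 0.31 to 2 decimal places.

0.31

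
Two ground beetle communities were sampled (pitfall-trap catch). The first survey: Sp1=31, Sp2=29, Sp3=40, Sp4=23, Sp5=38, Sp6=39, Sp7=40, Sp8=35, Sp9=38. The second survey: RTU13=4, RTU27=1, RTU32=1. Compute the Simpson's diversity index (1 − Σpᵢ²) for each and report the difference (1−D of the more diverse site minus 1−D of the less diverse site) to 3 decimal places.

0.386

The first survey: N=313, proportions 0.09904, 0.09265, 0.1278, 0.07348, 0.12141, 0.1246, 0.1278, 0.11182, 0.12141, giving 1−D = 0.88604 (working shown to 5 dp, full precision carried).
The second survey: N=6, proportions 0.66667, 0.16667, 0.16667, giving 1−D = 0.50000.
Difference = |0.88604 − 0.50000| = 0.38604, i.e. 0.386 to 3 decimal places.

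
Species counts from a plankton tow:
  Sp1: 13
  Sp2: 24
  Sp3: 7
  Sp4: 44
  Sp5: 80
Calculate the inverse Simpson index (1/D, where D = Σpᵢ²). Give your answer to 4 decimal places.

Total N = 13+24+7+44+80 = 168, so the proportions are 0.077381, 0.1428571, 0.0416667, 0.2619048, 0.4761905 (working shown to 7 dp, full precision carried).
D = 0.077381² + 0.1428571² + 0.0416667² + 0.2619048² + 0.4761905² = 0.0059878 + 0.0204082 + 0.0017361 + 0.0685941 + 0.2267574 = 0.3234836.
So 1/D = 3.091347, i.e. 3.0913 to 4 decimal places.

3.0913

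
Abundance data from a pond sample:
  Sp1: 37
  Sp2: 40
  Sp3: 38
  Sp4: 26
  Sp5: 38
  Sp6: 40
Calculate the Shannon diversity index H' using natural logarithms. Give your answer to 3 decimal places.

1.782

Total N = 37+40+38+26+38+40 = 219, so the proportions are 0.16895, 0.18265, 0.17352, 0.11872, 0.17352, 0.18265 (working shown to 5 dp, full precision carried).
Each pᵢ ln pᵢ term: 0.16895×(-1.77815)=-0.30042, 0.18265×(-1.70019)=-0.31054, 0.17352×(-1.75149)=-0.30391, 0.11872×(-2.13098)=-0.25299, 0.17352×(-1.75149)=-0.30391, 0.18265×(-1.70019)=-0.31054.
Sum = -1.78231, so H' = 1.782.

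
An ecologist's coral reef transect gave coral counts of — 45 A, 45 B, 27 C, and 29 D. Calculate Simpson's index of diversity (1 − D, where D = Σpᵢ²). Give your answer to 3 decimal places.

0.736

Total N = 45+45+27+29 = 146, so the proportions are 0.30822, 0.30822, 0.18493, 0.19863 (working shown to 5 dp, full precision carried).
D = 0.30822² + 0.30822² + 0.18493² + 0.19863² = 0.09500 + 0.09500 + 0.03420 + 0.03945 = 0.26365.
So 1 − D = 0.73635, i.e. 0.736 to 3 decimal places.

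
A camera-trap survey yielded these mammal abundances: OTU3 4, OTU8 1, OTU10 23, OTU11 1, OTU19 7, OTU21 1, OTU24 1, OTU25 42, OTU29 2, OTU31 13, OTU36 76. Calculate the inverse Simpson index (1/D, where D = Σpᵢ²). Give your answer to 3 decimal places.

Total N = 4+1+23+1+7+1+1+42+2+13+76 = 171, so the proportions are 0.0233918, 0.005848, 0.1345029, 0.005848, 0.0409357, 0.005848, 0.005848, 0.245614, 0.0116959, 0.0760234, 0.4444444 (working shown to 7 dp, full precision carried).
D = 0.0233918² + 0.005848² + 0.1345029² + 0.005848² + 0.0409357² + 0.005848² + 0.005848² + 0.245614² + 0.0116959² + 0.0760234² + 0.4444444² = 0.0005472 + 0.0000342 + 0.0180910 + 0.0000342 + 0.0016757 + 0.0000342 + 0.0000342 + 0.0603263 + 0.0001368 + 0.0057796 + 0.1975309 = 0.2842242.
So 1/D = 3.51835, i.e. 3.518 to 3 decimal places.

3.518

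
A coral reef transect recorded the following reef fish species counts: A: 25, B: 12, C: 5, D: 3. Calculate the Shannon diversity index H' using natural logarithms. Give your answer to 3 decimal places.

1.104

Total N = 25+12+5+3 = 45, so the proportions are 0.55556, 0.26667, 0.11111, 0.06667 (working shown to 5 dp, full precision carried).
Each pᵢ ln pᵢ term: 0.55556×(-0.58779)=-0.32655, 0.26667×(-1.32176)=-0.35247, 0.11111×(-2.19722)=-0.24414, 0.06667×(-2.70805)=-0.18054.
Sum = -1.10369, so H' = 1.104.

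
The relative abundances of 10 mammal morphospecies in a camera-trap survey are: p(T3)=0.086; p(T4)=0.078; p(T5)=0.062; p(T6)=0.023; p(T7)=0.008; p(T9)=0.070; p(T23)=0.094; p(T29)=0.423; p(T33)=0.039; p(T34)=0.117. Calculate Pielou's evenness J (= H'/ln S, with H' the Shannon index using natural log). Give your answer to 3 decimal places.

0.807

H' = −Σ pᵢ ln pᵢ = −((-0.21099) + (-0.19898) + (-0.17240) + (-0.08676) + (-0.03863) + (-0.18615) + (-0.22226) + (-0.36394) + (-0.12652) + (-0.25103)) = 1.85767 (working shown to 5 dp, full precision carried).
With S = 10 species, ln S = 2.30259, so J = 1.85767/2.30259 = 0.80677, i.e. 0.807 to 3 decimal places.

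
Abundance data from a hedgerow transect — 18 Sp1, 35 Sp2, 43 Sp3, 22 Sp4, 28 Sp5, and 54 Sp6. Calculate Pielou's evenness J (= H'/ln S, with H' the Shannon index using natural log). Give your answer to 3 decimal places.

Total N = 18+35+43+22+28+54 = 200, so the proportions are 0.09, 0.175, 0.215, 0.11, 0.14, 0.27 (working shown to 5 dp, full precision carried).
H' = −Σ pᵢ ln pᵢ = −((-0.21672) + (-0.30502) + (-0.33048) + (-0.24280) + (-0.27526) + (-0.35352)) = 1.72379.
With S = 6 species, ln S = 1.79176, so J = 1.72379/1.79176 = 0.96207, i.e. 0.962 to 3 decimal places.

0.962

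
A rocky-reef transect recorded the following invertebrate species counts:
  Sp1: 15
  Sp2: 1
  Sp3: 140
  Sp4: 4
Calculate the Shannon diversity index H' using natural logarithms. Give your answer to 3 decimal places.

0.463

Total N = 15+1+140+4 = 160, so the proportions are 0.09375, 0.00625, 0.875, 0.025 (working shown to 5 dp, full precision carried).
Each pᵢ ln pᵢ term: 0.09375×(-2.36712)=-0.22192, 0.00625×(-5.07517)=-0.03172, 0.875×(-0.13353)=-0.11684, 0.025×(-3.68888)=-0.09222.
Sum = -0.46270, so H' = 0.463.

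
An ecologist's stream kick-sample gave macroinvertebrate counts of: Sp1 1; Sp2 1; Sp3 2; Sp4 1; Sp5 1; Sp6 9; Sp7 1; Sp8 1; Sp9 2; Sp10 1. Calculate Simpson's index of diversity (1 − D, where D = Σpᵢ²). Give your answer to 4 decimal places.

Total N = 1+1+2+1+1+9+1+1+2+1 = 20, so the proportions are 0.05, 0.05, 0.1, 0.05, 0.05, 0.45, 0.05, 0.05, 0.1, 0.05 (working shown to 6 dp, full precision carried).
D = 0.05² + 0.05² + 0.1² + 0.05² + 0.05² + 0.45² + 0.05² + 0.05² + 0.1² + 0.05² = 0.002500 + 0.002500 + 0.010000 + 0.002500 + 0.002500 + 0.202500 + 0.002500 + 0.002500 + 0.010000 + 0.002500 = 0.240000.
So 1 − D = 0.760000, i.e. 0.7600 to 4 decimal places.

0.7600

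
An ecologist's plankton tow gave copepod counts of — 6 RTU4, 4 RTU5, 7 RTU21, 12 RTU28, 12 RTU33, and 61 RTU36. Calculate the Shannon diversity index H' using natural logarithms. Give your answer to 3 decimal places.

1.289

Total N = 6+4+7+12+12+61 = 102, so the proportions are 0.05882, 0.03922, 0.06863, 0.11765, 0.11765, 0.59804 (working shown to 5 dp, full precision carried).
Each pᵢ ln pᵢ term: 0.05882×(-2.83321)=-0.16666, 0.03922×(-3.23868)=-0.12701, 0.06863×(-2.67906)=-0.18386, 0.11765×(-2.14007)=-0.25177, 0.11765×(-2.14007)=-0.25177, 0.59804×(-0.51410)=-0.30745.
Sum = -1.28852, so H' = 1.289.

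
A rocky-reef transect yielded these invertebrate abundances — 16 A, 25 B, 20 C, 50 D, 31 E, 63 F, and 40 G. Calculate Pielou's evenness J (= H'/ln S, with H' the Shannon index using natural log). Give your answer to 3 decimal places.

0.949

Total N = 16+25+20+50+31+63+40 = 245, so the proportions are 0.06531, 0.10204, 0.08163, 0.20408, 0.12653, 0.25714, 0.16327 (working shown to 5 dp, full precision carried).
H' = −Σ pᵢ ln pᵢ = −((-0.17820) + (-0.23290) + (-0.20453) + (-0.32433) + (-0.26157) + (-0.34923) + (-0.29590)) = 1.84666.
With S = 7 species, ln S = 1.94591, so J = 1.84666/1.94591 = 0.94900, i.e. 0.949 to 3 decimal places.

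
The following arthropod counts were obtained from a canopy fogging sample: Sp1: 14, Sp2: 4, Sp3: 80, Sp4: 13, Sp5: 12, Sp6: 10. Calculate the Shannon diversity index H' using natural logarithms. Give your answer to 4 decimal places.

1.2870

Total N = 14+4+80+13+12+10 = 133, so the proportions are 0.105263, 0.030075, 0.601504, 0.097744, 0.090226, 0.075188 (working shown to 6 dp, full precision carried).
Each pᵢ ln pᵢ term: 0.105263×(-2.251292)=-0.236978, 0.030075×(-3.504055)=-0.105385, 0.601504×(-0.508322)=-0.305758, 0.097744×(-2.325400)=-0.227295, 0.090226×(-2.405442)=-0.217032, 0.075188×(-2.587764)=-0.194569.
Sum = -1.287017, so H' = 1.2870.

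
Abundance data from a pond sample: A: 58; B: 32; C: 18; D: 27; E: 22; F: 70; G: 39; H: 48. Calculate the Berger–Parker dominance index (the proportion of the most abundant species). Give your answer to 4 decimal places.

Total N = 58+32+18+27+22+70+39+48 = 314, so the proportions are 0.184713, 0.101911, 0.057325, 0.085987, 0.070064, 0.22293, 0.124204, 0.152866 (working shown to 6 dp, full precision carried).
The largest proportion is 0.22293, i.e. d = 0.2229 to 4 decimal places.

0.2229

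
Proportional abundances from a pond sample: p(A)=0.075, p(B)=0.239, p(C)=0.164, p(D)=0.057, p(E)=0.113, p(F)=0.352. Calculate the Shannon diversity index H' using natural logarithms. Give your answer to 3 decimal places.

1.610

Each pᵢ ln pᵢ term (working shown to 5 dp, full precision carried): 0.075×(-2.59027)=-0.19427, 0.239×(-1.43129)=-0.34208, 0.164×(-1.80789)=-0.29649, 0.057×(-2.86470)=-0.16329, 0.113×(-2.18037)=-0.24638, 0.352×(-1.04412)=-0.36753.
Sum = -1.61004, so H' = 1.610.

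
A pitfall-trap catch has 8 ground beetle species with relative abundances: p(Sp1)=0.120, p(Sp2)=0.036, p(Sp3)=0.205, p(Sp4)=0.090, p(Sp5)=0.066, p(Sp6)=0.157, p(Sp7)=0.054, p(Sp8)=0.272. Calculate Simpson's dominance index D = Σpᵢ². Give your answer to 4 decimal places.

D = 0.12² + 0.036² + 0.205² + 0.09² + 0.066² + 0.157² + 0.054² + 0.272² = 0.014400 + 0.001296 + 0.042025 + 0.008100 + 0.004356 + 0.024649 + 0.002916 + 0.073984 = 0.171726 (working shown to 6 dp, full precision carried).
To 4 decimal places, D = 0.1717.

0.1717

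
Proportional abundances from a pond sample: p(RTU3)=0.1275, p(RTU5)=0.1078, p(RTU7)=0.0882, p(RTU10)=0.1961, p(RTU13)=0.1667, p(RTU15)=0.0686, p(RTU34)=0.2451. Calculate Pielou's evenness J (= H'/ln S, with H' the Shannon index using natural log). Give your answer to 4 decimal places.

0.9576

H' = −Σ pᵢ ln pᵢ = −((-0.262604) + (-0.240122) + (-0.214163) + (-0.319473) + (-0.298653) + (-0.183811) + (-0.344632)) = 1.863458 (working shown to 6 dp, full precision carried).
With S = 7 species, ln S = 1.945910, so J = 1.863458/1.945910 = 0.957628, i.e. 0.9576 to 4 decimal places.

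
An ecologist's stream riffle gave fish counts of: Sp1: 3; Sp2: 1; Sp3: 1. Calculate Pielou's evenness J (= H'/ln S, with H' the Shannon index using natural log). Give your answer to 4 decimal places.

0.8650

Total N = 3+1+1 = 5, so the proportions are 0.6, 0.2, 0.2 (working shown to 6 dp, full precision carried).
H' = −Σ pᵢ ln pᵢ = −((-0.306495) + (-0.321888) + (-0.321888)) = 0.950271.
With S = 3 species, ln S = 1.098612, so J = 0.950271/1.098612 = 0.864974, i.e. 0.8650 to 4 decimal places.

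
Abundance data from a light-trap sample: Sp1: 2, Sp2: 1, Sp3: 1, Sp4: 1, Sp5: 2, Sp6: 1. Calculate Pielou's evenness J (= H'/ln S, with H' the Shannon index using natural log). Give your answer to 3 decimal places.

Total N = 2+1+1+1+2+1 = 8, so the proportions are 0.25, 0.125, 0.125, 0.125, 0.25, 0.125 (working shown to 5 dp, full precision carried).
H' = −Σ pᵢ ln pᵢ = −((-0.34657) + (-0.25993) + (-0.25993) + (-0.25993) + (-0.34657) + (-0.25993)) = 1.73287.
With S = 6 species, ln S = 1.79176, so J = 1.73287/1.79176 = 0.96713, i.e. 0.967 to 3 decimal places.

0.967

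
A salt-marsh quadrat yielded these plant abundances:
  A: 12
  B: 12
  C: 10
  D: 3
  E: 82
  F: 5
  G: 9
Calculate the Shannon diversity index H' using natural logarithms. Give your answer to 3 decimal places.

1.318

Total N = 12+12+10+3+82+5+9 = 133, so the proportions are 0.09023, 0.09023, 0.07519, 0.02256, 0.61654, 0.03759, 0.06767 (working shown to 5 dp, full precision carried).
Each pᵢ ln pᵢ term: 0.09023×(-2.40544)=-0.21703, 0.09023×(-2.40544)=-0.21703, 0.07519×(-2.58776)=-0.19457, 0.02256×(-3.79174)=-0.08553, 0.61654×(-0.48363)=-0.29818, 0.03759×(-3.28091)=-0.12334, 0.06767×(-2.69312)=-0.18224.
Sum = -1.31792, so H' = 1.318.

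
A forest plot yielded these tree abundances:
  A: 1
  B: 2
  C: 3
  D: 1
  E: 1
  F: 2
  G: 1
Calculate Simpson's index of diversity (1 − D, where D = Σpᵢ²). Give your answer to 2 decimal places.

Total N = 1+2+3+1+1+2+1 = 11, so the proportions are 0.0909, 0.1818, 0.2727, 0.0909, 0.0909, 0.1818, 0.0909 (working shown to 4 dp, full precision carried).
D = 0.0909² + 0.1818² + 0.2727² + 0.0909² + 0.0909² + 0.1818² + 0.0909² = 0.0083 + 0.0331 + 0.0744 + 0.0083 + 0.0083 + 0.0331 + 0.0083 = 0.1736.
So 1 − D = 0.8264, i.e. 0.83 to 2 decimal places.

0.83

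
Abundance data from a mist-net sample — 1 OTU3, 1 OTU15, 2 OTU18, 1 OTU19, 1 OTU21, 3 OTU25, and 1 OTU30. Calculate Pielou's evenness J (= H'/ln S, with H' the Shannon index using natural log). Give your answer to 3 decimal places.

0.943

Total N = 1+1+2+1+1+3+1 = 10, so the proportions are 0.1, 0.1, 0.2, 0.1, 0.1, 0.3, 0.1 (working shown to 5 dp, full precision carried).
H' = −Σ pᵢ ln pᵢ = −((-0.23026) + (-0.23026) + (-0.32189) + (-0.23026) + (-0.23026) + (-0.36119) + (-0.23026)) = 1.83437.
With S = 7 species, ln S = 1.94591, so J = 1.83437/1.94591 = 0.94268, i.e. 0.943 to 3 decimal places.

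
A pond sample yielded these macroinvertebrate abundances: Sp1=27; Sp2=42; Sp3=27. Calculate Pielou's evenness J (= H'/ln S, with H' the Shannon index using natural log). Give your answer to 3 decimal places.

Total N = 27+42+27 = 96, so the proportions are 0.28125, 0.4375, 0.28125 (working shown to 5 dp, full precision carried).
H' = −Σ pᵢ ln pᵢ = −((-0.35677) + (-0.36167) + (-0.35677)) = 1.07521.
With S = 3 species, ln S = 1.09861, so J = 1.07521/1.09861 = 0.97870, i.e. 0.979 to 3 decimal places.

0.979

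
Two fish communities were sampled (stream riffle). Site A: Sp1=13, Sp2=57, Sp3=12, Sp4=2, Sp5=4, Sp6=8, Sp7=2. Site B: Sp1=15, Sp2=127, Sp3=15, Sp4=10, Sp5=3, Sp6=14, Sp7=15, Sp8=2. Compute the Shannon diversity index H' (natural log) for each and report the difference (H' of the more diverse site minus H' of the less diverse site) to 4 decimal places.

Site A: N=98, proportions 0.1326531, 0.5816327, 0.122449, 0.0204082, 0.0408163, 0.0816327, 0.0204082, giving H' = 1.3342487 (working shown to 7 dp, full precision carried).
Site B: N=201, proportions 0.0746269, 0.6318408, 0.0746269, 0.0497512, 0.0149254, 0.0696517, 0.0746269, 0.0099502, giving H' = 1.3146044.
Difference = |1.3342487 − 1.3146044| = 0.0196443, i.e. 0.0196 to 4 decimal places.

0.0196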